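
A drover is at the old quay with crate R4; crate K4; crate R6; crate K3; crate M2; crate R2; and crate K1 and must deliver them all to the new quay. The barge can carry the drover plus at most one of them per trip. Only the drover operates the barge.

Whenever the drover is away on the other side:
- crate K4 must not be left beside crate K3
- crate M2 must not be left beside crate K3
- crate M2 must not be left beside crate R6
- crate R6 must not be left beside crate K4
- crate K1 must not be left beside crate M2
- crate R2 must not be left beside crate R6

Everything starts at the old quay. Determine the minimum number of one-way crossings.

Whatever the first load, the items left behind include a forbidden pair without the drover. No opening move is safe, so no plan exists.

impossible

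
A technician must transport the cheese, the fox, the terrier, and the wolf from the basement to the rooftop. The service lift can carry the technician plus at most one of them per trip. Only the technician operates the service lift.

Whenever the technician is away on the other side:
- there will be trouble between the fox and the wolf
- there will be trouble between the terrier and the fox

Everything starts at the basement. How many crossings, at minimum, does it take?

Counting alone: the technician can take at most 1 across per trip to the rooftop, so moving all 4 needs at least 4 loaded trips out, with a return between consecutive ones — at least 7 crossings.
The safety rule pushes this higher. Following every safe sequence of crossings, the most of the 4 that can be at the rooftop as the service lift arrives there on crossing 7 is 3 — never all 4.
So no plan with fewer than 9 crossings exists, and this one achieves 9:
1. Technician goes to the rooftop with the fox.
2. Technician goes back to the basement alone.
3. Technician goes to the rooftop with the cheese.
4. Technician goes back to the basement alone.
5. Technician goes to the rooftop with the terrier.
6. Technician goes back to the basement with the fox.
7. Technician goes to the rooftop with the wolf.
8. Technician goes back to the basement alone.
9. Technician goes to the rooftop with the fox.

9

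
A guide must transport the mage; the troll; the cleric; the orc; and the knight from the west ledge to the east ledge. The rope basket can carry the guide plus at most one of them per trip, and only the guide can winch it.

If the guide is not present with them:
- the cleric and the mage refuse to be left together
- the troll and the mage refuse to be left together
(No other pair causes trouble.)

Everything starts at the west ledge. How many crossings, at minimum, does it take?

11

Counting alone: the guide can take at most 1 across per trip to the east ledge, so moving all 5 needs at least 5 loaded trips out, with a return between consecutive ones — at least 9 crossings.
The safety rule pushes this higher. Following every safe sequence of crossings, the most of the 5 that can be at the east ledge as the rope basket arrives there on crossing 9 is 4 — never all 5.
So no plan with fewer than 11 crossings exists, and this one achieves 11:
1. Guide goes to the east ledge with the mage.  [the west ledge: the cleric, the knight, the orc, the troll | the east ledge: the mage]
2. Guide goes back to the west ledge alone.  [the west ledge: the cleric, the knight, the orc, the troll | the east ledge: the mage]
3. Guide goes to the east ledge with the troll.  [the west ledge: the cleric, the knight, the orc | the east ledge: the mage, the troll]
4. Guide goes back to the west ledge with the mage.  [the west ledge: the cleric, the knight, the mage, the orc | the east ledge: the troll]
5. Guide goes to the east ledge with the cleric.  [the west ledge: the knight, the mage, the orc | the east ledge: the cleric, the troll]
6. Guide goes back to the west ledge alone.  [the west ledge: the knight, the mage, the orc | the east ledge: the cleric, the troll]
7. Guide goes to the east ledge with the orc.  [the west ledge: the knight, the mage | the east ledge: the cleric, the orc, the troll]
8. Guide goes back to the west ledge alone.  [the west ledge: the knight, the mage | the east ledge: the cleric, the orc, the troll]
9. Guide goes to the east ledge with the knight.  [the west ledge: the mage | the east ledge: the cleric, the knight, the orc, the troll]
10. Guide goes back to the west ledge alone.  [the west ledge: the mage | the east ledge: the cleric, the knight, the orc, the troll]
11. Guide goes to the east ledge with the mage.  [the west ledge: — | the east ledge: the cleric, the knight, the mage, the orc, the troll]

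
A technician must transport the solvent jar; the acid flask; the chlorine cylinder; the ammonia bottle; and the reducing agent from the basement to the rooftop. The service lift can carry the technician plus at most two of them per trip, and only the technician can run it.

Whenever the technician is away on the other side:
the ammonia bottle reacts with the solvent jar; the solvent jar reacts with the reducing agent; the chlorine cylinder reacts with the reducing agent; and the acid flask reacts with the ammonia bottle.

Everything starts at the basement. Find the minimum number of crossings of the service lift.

Counting alone: the technician can take at most 2 across per trip to the rooftop, so moving all 5 needs at least 3 loaded trips out, with a return between consecutive ones — at least 5 crossings.
The safety rule pushes this higher. Following every safe sequence of crossings, the most of the 5 that can be at the rooftop as the service lift arrives there on crossing 5 is 4 — never all 5.
So no plan with fewer than 7 crossings exists, and this one achieves 7:
1. Technician goes to the rooftop with the ammonia bottle and the reducing agent.
2. Technician goes back to the basement alone.
3. Technician goes to the rooftop with the solvent jar.
4. Technician goes back to the basement with the ammonia bottle and the reducing agent.
5. Technician goes to the rooftop with the acid flask and the chlorine cylinder.
6. Technician goes back to the basement alone.
7. Technician goes to the rooftop with the ammonia bottle and the reducing agent.

7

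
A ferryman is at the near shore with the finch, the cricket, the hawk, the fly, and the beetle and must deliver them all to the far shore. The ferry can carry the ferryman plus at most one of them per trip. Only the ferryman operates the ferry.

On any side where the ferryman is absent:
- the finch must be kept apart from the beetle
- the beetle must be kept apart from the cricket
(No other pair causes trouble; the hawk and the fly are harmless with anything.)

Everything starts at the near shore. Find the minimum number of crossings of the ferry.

11

Counting alone: the ferryman can take at most 1 across per trip to the far shore, so moving all 5 needs at least 5 loaded trips out, with a return between consecutive ones — at least 9 crossings.
The safety rule pushes this higher. Following every safe sequence of crossings, the most of the 5 that can be at the far shore as the ferry arrives there on crossing 9 is 4 — never all 5.
So no plan with fewer than 11 crossings exists, and this one achieves 11:
1. Ferryman goes to the far shore with the beetle.  [the near shore: the cricket, the finch, the fly, the hawk | the far shore: the beetle]
2. Ferryman goes back to the near shore alone.  [the near shore: the cricket, the finch, the fly, the hawk | the far shore: the beetle]
3. Ferryman goes to the far shore with the finch.  [the near shore: the cricket, the fly, the hawk | the far shore: the beetle, the finch]
4. Ferryman goes back to the near shore with the beetle.  [the near shore: the beetle, the cricket, the fly, the hawk | the far shore: the finch]
5. Ferryman goes to the far shore with the cricket.  [the near shore: the beetle, the fly, the hawk | the far shore: the cricket, the finch]
6. Ferryman goes back to the near shore alone.  [the near shore: the beetle, the fly, the hawk | the far shore: the cricket, the finch]
7. Ferryman goes to the far shore with the hawk.  [the near shore: the beetle, the fly | the far shore: the cricket, the finch, the hawk]
8. Ferryman goes back to the near shore alone.  [the near shore: the beetle, the fly | the far shore: the cricket, the finch, the hawk]
9. Ferryman goes to the far shore with the fly.  [the near shore: the beetle | the far shore: the cricket, the finch, the fly, the hawk]
10. Ferryman goes back to the near shore alone.  [the near shore: the beetle | the far shore: the cricket, the finch, the fly, the hawk]
11. Ferryman goes to the far shore with the beetle.  [the near shore: — | the far shore: the beetle, the cricket, the finch, the fly, the hawk]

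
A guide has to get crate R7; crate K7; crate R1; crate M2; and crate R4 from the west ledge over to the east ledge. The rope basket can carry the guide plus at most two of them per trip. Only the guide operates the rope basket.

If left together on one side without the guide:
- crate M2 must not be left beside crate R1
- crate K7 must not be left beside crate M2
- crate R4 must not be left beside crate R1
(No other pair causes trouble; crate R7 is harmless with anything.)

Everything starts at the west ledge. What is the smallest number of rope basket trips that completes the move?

Counting alone: the guide can take at most 2 across per trip to the east ledge, so moving all 5 needs at least 3 loaded trips out, with a return between consecutive ones — at least 5 crossings.
The plan below uses exactly 5 crossings, so it is optimal:
1. Guide goes to the east ledge with crate K7 and crate R1.  [the west ledge: crate M2, crate R4, crate R7 | the east ledge: crate K7, crate R1]
2. Guide goes back to the west ledge alone.  [the west ledge: crate M2, crate R4, crate R7 | the east ledge: crate K7, crate R1]
3. Guide goes to the east ledge with crate R7.  [the west ledge: crate M2, crate R4 | the east ledge: crate K7, crate R1, crate R7]
4. Guide goes back to the west ledge alone.  [the west ledge: crate M2, crate R4 | the east ledge: crate K7, crate R1, crate R7]
5. Guide goes to the east ledge with crate M2 and crate R4.  [the west ledge: — | the east ledge: crate K7, crate M2, crate R1, crate R4, crate R7]

5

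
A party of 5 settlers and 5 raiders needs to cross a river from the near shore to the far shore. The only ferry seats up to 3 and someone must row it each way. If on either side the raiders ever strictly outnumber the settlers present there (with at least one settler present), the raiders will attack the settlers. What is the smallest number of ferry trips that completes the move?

Counting alone: each trip to the far shore takes at most 3 across and each return brings at least 1 back, so after t trips out (and t−1 returns) at most 3t − (t−1) of the 10 are across; that first reaches 10 at t = 5, so at least 9 crossings are needed.
The safety rule pushes this higher. Following every safe sequence of crossings, the most of the 10 that can be at the far shore as the ferry arrives there on crossing 9 is 9 — never all 10.
So no plan with fewer than 11 crossings exists, and this one achieves 11:
1. 2 raiders → the far shore.  (the near shore: 5S 3R; the far shore: 0S 2R)
2. 1 raider ← the near shore.  (the near shore: 5S 4R; the far shore: 0S 1R)
3. 3 raiders → the far shore.  (the near shore: 5S 1R; the far shore: 0S 4R)
4. 1 raider ← the near shore.  (the near shore: 5S 2R; the far shore: 0S 3R)
5. 3 settlers → the far shore.  (the near shore: 2S 2R; the far shore: 3S 3R)
6. 1 settler and 1 raider ← the near shore.  (the near shore: 3S 3R; the far shore: 2S 2R)
7. 3 settlers → the far shore.  (the near shore: 0S 3R; the far shore: 5S 2R)
8. 1 raider ← the near shore.  (the near shore: 0S 4R; the far shore: 5S 1R)
9. 2 raiders → the far shore.  (the near shore: 0S 2R; the far shore: 5S 3R)
10. 1 raider ← the near shore.  (the near shore: 0S 3R; the far shore: 5S 2R)
11. 3 raiders → the far shore.  (the near shore: 0S 0R; the far shore: 5S 5R)

11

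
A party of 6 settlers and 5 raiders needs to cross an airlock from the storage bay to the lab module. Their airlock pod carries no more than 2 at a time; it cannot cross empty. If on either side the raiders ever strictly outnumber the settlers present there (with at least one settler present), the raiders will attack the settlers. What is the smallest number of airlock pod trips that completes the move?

Counting alone: each trip to the lab module takes at most 2 across and each return brings at least 1 back, so after t trips out (and t−1 returns) at most 2t − (t−1) of the 11 are across; that first reaches 11 at t = 10, so at least 19 crossings are needed.
The plan below uses exactly 19 crossings, so it is optimal:
1. 2 raiders → the lab module.  (the storage bay: 6S 3R; the lab module: 0S 2R)
2. 1 raider ← the storage bay.  (the storage bay: 6S 4R; the lab module: 0S 1R)
3. 2 raiders → the lab module.  (the storage bay: 6S 2R; the lab module: 0S 3R)
4. 1 raider ← the storage bay.  (the storage bay: 6S 3R; the lab module: 0S 2R)
5. 2 settlers → the lab module.  (the storage bay: 4S 3R; the lab module: 2S 2R)
6. 1 raider ← the storage bay.  (the storage bay: 4S 4R; the lab module: 2S 1R)
7. 1 settler and 1 raider → the lab module.  (the storage bay: 3S 3R; the lab module: 3S 2R)
8. 1 settler ← the storage bay.  (the storage bay: 4S 3R; the lab module: 2S 2R)
9. 1 settler and 1 raider → the lab module.  (the storage bay: 3S 2R; the lab module: 3S 3R)
10. 1 raider ← the storage bay.  (the storage bay: 3S 3R; the lab module: 3S 2R)
11. 1 settler and 1 raider → the lab module.  (the storage bay: 2S 2R; the lab module: 4S 3R)
12. 1 settler ← the storage bay.  (the storage bay: 3S 2R; the lab module: 3S 3R)
13. 1 settler and 1 raider → the lab module.  (the storage bay: 2S 1R; the lab module: 4S 4R)
14. 1 raider ← the storage bay.  (the storage bay: 2S 2R; the lab module: 4S 3R)
15. 1 settler and 1 raider → the lab module.  (the storage bay: 1S 1R; the lab module: 5S 4R)
16. 1 settler ← the storage bay.  (the storage bay: 2S 1R; the lab module: 4S 4R)
17. 1 settler and 1 raider → the lab module.  (the storage bay: 1S 0R; the lab module: 5S 5R)
18. 1 raider ← the storage bay.  (the storage bay: 1S 1R; the lab module: 5S 4R)
19. 1 settler and 1 raider → the lab module.  (the storage bay: 0S 0R; the lab module: 6S 5R)

19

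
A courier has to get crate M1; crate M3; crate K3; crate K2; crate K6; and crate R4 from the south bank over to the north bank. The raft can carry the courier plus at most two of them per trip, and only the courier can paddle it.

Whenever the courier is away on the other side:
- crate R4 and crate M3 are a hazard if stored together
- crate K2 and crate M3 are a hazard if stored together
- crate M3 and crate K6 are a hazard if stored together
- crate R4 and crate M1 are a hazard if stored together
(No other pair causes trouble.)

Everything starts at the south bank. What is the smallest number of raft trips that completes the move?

Counting alone: the courier can take at most 2 across per trip to the north bank, so moving all 6 needs at least 3 loaded trips out, with a return between consecutive ones — at least 5 crossings.
The safety rule pushes this higher. Following every safe sequence of crossings, the most of the 6 that can be at the north bank as the raft arrives there on crossing 5 is 5 — never all 6.
So no plan with fewer than 7 crossings exists, and this one achieves 7:
1. Courier goes to the north bank with crate M1 and crate M3.  [the south bank: crate K2, crate K3, crate K6, crate R4 | the north bank: crate M1, crate M3]
2. Courier goes back to the south bank alone.  [the south bank: crate K2, crate K3, crate K6, crate R4 | the north bank: crate M1, crate M3]
3. Courier goes to the north bank with crate K3.  [the south bank: crate K2, crate K6, crate R4 | the north bank: crate K3, crate M1, crate M3]
4. Courier goes back to the south bank alone.  [the south bank: crate K2, crate K6, crate R4 | the north bank: crate K3, crate M1, crate M3]
5. Courier goes to the north bank with crate K2 and crate K6.  [the south bank: crate R4 | the north bank: crate K2, crate K3, crate K6, crate M1, crate M3]
6. Courier goes back to the south bank with crate M3.  [the south bank: crate M3, crate R4 | the north bank: crate K2, crate K3, crate K6, crate M1]
7. Courier goes to the north bank with crate M3 and crate R4.  [the south bank: — | the north bank: crate K2, crate K3, crate K6, crate M1, crate M3, crate R4]

7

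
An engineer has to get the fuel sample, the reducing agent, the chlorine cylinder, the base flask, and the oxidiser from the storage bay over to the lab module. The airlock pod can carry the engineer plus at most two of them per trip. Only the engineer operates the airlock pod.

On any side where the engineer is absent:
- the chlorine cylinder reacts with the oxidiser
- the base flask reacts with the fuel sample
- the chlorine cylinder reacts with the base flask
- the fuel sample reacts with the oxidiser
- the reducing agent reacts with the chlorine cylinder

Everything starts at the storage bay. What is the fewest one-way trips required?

Counting alone: the engineer can take at most 2 across per trip to the lab module, so moving all 5 needs at least 3 loaded trips out, with a return between consecutive ones — at least 5 crossings.
The safety rule pushes this higher. Following every safe sequence of crossings, the most of the 5 that can be at the lab module as the airlock pod arrives there on crossing 5 is 4 — never all 5.
So no plan with fewer than 7 crossings exists, and this one achieves 7:
1. Engineer goes to the lab module with the chlorine cylinder and the fuel sample.
2. Engineer goes back to the storage bay alone.
3. Engineer goes to the lab module with the reducing agent.
4. Engineer goes back to the storage bay with the chlorine cylinder.
5. Engineer goes to the lab module with the base flask and the oxidiser.
6. Engineer goes back to the storage bay with the fuel sample.
7. Engineer goes to the lab module with the chlorine cylinder and the fuel sample.

7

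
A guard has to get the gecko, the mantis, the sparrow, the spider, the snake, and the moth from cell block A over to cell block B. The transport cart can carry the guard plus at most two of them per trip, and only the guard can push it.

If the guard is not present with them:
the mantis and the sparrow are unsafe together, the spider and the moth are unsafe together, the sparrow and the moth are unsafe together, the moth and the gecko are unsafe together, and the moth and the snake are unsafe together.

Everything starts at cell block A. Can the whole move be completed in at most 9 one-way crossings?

Yes

Yes — this plan uses 7 crossings (≤ 9):
1. Guard goes to cell block B with the mantis and the moth.  [cell block A: the gecko, the snake, the sparrow, the spider | cell block B: the mantis, the moth]
2. Guard goes back to cell block A alone.  [cell block A: the gecko, the snake, the sparrow, the spider | cell block B: the mantis, the moth]
3. Guard goes to cell block B with the gecko and the sparrow.  [cell block A: the snake, the spider | cell block B: the gecko, the mantis, the moth, the sparrow]
4. Guard goes back to cell block A with the mantis and the moth.  [cell block A: the mantis, the moth, the snake, the spider | cell block B: the gecko, the sparrow]
5. Guard goes to cell block B with the snake and the spider.  [cell block A: the mantis, the moth | cell block B: the gecko, the snake, the sparrow, the spider]
6. Guard goes back to cell block A alone.  [cell block A: the mantis, the moth | cell block B: the gecko, the snake, the sparrow, the spider]
7. Guard goes to cell block B with the mantis and the moth.  [cell block A: — | cell block B: the gecko, the mantis, the moth, the snake, the sparrow, the spider]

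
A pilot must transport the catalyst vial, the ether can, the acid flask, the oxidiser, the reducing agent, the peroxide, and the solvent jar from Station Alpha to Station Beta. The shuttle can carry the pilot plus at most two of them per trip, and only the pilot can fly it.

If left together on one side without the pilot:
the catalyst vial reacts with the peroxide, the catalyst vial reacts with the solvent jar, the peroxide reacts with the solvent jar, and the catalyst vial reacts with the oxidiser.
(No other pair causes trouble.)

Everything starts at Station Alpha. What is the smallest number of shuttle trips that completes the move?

Counting alone: the pilot can take at most 2 across per trip to Station Beta, so moving all 7 needs at least 4 loaded trips out, with a return between consecutive ones — at least 7 crossings.
The safety rule pushes this higher. Following every safe sequence of crossings, the most of the 7 that can be at Station Beta as the shuttle arrives there on crossings 7, 9 is 5, 6 respectively — never all 7.
So no plan with fewer than 11 crossings exists, and this one achieves 11:
1. Pilot goes to Station Beta with the catalyst vial and the peroxide.  [Station Alpha: the acid flask, the ether can, the oxidiser, the reducing agent, the solvent jar | Station Beta: the catalyst vial, the peroxide]
2. Pilot goes back to Station Alpha with the catalyst vial.  [Station Alpha: the acid flask, the catalyst vial, the ether can, the oxidiser, the reducing agent, the solvent jar | Station Beta: the peroxide]
3. Pilot goes to Station Beta with the catalyst vial and the ether can.  [Station Alpha: the acid flask, the oxidiser, the reducing agent, the solvent jar | Station Beta: the catalyst vial, the ether can, the peroxide]
4. Pilot goes back to Station Alpha with the catalyst vial.  [Station Alpha: the acid flask, the catalyst vial, the oxidiser, the reducing agent, the solvent jar | Station Beta: the ether can, the peroxide]
5. Pilot goes to Station Beta with the acid flask and the catalyst vial.  [Station Alpha: the oxidiser, the reducing agent, the solvent jar | Station Beta: the acid flask, the catalyst vial, the ether can, the peroxide]
6. Pilot goes back to Station Alpha with the catalyst vial.  [Station Alpha: the catalyst vial, the oxidiser, the reducing agent, the solvent jar | Station Beta: the acid flask, the ether can, the peroxide]
7. Pilot goes to Station Beta with the catalyst vial and the oxidiser.  [Station Alpha: the reducing agent, the solvent jar | Station Beta: the acid flask, the catalyst vial, the ether can, the oxidiser, the peroxide]
8. Pilot goes back to Station Alpha with the catalyst vial.  [Station Alpha: the catalyst vial, the reducing agent, the solvent jar | Station Beta: the acid flask, the ether can, the oxidiser, the peroxide]
9. Pilot goes to Station Beta with the catalyst vial and the reducing agent.  [Station Alpha: the solvent jar | Station Beta: the acid flask, the catalyst vial, the ether can, the oxidiser, the peroxide, the reducing agent]
10. Pilot goes back to Station Alpha with the catalyst vial.  [Station Alpha: the catalyst vial, the solvent jar | Station Beta: the acid flask, the ether can, the oxidiser, the peroxide, the reducing agent]
11. Pilot goes to Station Beta with the catalyst vial and the solvent jar.  [Station Alpha: — | Station Beta: the acid flask, the catalyst vial, the ether can, the oxidiser, the peroxide, the reducing agent, the solvent jar]

11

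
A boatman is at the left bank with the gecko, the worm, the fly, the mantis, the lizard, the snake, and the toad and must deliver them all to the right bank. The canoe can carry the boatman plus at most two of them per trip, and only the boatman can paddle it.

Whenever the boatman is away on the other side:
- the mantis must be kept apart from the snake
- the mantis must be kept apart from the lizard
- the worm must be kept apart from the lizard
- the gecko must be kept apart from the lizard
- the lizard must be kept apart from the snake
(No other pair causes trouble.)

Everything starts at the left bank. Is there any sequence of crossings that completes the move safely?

1. Boatman goes to the right bank with the lizard and the mantis.
2. Boatman goes back to the left bank with the mantis.
3. Boatman goes to the right bank with the gecko and the mantis.
4. Boatman goes back to the left bank with the lizard.
5. Boatman goes to the right bank with the lizard and the worm.
6. Boatman goes back to the left bank with the lizard.
7. Boatman goes to the right bank with the fly and the lizard.
8. Boatman goes back to the left bank with the lizard.
9. Boatman goes to the right bank with the lizard and the toad.
10. Boatman goes back to the left bank with the lizard.
11. Boatman goes to the right bank with the lizard and the snake.

Yes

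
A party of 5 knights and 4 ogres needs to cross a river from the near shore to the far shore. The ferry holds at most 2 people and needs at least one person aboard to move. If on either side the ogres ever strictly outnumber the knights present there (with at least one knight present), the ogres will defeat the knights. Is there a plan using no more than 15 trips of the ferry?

Yes

Yes — this plan uses 15 crossings (≤ 15):
1. 2 ogres → the far shore.  (the near shore: 5K 2O; the far shore: 0K 2O)
2. 1 ogre ← the near shore.  (the near shore: 5K 3O; the far shore: 0K 1O)
3. 2 ogres → the far shore.  (the near shore: 5K 1O; the far shore: 0K 3O)
4. 1 ogre ← the near shore.  (the near shore: 5K 2O; the far shore: 0K 2O)
5. 2 knights → the far shore.  (the near shore: 3K 2O; the far shore: 2K 2O)
6. 1 ogre ← the near shore.  (the near shore: 3K 3O; the far shore: 2K 1O)
7. 1 knight and 1 ogre → the far shore.  (the near shore: 2K 2O; the far shore: 3K 2O)
8. 1 knight ← the near shore.  (the near shore: 3K 2O; the far shore: 2K 2O)
9. 1 knight and 1 ogre → the far shore.  (the near shore: 2K 1O; the far shore: 3K 3O)
10. 1 ogre ← the near shore.  (the near shore: 2K 2O; the far shore: 3K 2O)
11. 1 knight and 1 ogre → the far shore.  (the near shore: 1K 1O; the far shore: 4K 3O)
12. 1 knight ← the near shore.  (the near shore: 2K 1O; the far shore: 3K 3O)
13. 1 knight and 1 ogre → the far shore.  (the near shore: 1K 0O; the far shore: 4K 4O)
14. 1 ogre ← the near shore.  (the near shore: 1K 1O; the far shore: 4K 3O)
15. 1 knight and 1 ogre → the far shore.  (the near shore: 0K 0O; the far shore: 5K 4O)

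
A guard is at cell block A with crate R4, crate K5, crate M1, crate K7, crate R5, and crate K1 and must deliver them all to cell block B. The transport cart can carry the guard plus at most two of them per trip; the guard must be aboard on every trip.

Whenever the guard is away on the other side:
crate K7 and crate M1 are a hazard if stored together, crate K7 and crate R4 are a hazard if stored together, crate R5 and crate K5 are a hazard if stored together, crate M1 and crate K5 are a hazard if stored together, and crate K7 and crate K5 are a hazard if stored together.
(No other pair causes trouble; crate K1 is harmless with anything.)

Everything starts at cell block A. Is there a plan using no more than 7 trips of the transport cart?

Counting alone: the guard can take at most 2 across per trip to cell block B, so moving all 6 needs at least 3 loaded trips out, with a return between consecutive ones — at least 5 crossings.
The safety rule pushes this higher. Following every safe sequence of crossings, the most of the 6 that can be at cell block B as the transport cart arrives there on crossings 5, 7 is 4, 5 respectively — never all 6.
So the move cannot be finished within 7 crossings. (The shortest complete plan takes 9:)
1. Guard goes to cell block B with crate K5 and crate K7.
2. Guard goes back to cell block A with crate K5.
3. Guard goes to cell block B with crate K5 and crate R4.
4. Guard goes back to cell block A with crate K7.
5. Guard goes to cell block B with crate M1 and crate R5.
6. Guard goes back to cell block A with crate K5.
7. Guard goes to cell block B with crate K1 and crate K5.
8. Guard goes back to cell block A with crate K5.
9. Guard goes to cell block B with crate K5 and crate K7.

No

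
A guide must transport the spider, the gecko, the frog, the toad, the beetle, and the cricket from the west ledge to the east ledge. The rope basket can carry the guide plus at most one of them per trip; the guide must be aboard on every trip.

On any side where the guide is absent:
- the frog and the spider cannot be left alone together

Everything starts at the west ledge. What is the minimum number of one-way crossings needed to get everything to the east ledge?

Counting alone: the guide can take at most 1 across per trip to the east ledge, so moving all 6 needs at least 6 loaded trips out, with a return between consecutive ones — at least 11 crossings.
The plan below uses exactly 11 crossings, so it is optimal:
1. Guide goes to the east ledge with the spider.  [the west ledge: the beetle, the cricket, the frog, the gecko, the toad | the east ledge: the spider]
2. Guide goes back to the west ledge alone.  [the west ledge: the beetle, the cricket, the frog, the gecko, the toad | the east ledge: the spider]
3. Guide goes to the east ledge with the gecko.  [the west ledge: the beetle, the cricket, the frog, the toad | the east ledge: the gecko, the spider]
4. Guide goes back to the west ledge alone.  [the west ledge: the beetle, the cricket, the frog, the toad | the east ledge: the gecko, the spider]
5. Guide goes to the east ledge with the toad.  [the west ledge: the beetle, the cricket, the frog | the east ledge: the gecko, the spider, the toad]
6. Guide goes back to the west ledge alone.  [the west ledge: the beetle, the cricket, the frog | the east ledge: the gecko, the spider, the toad]
7. Guide goes to the east ledge with the beetle.  [the west ledge: the cricket, the frog | the east ledge: the beetle, the gecko, the spider, the toad]
8. Guide goes back to the west ledge alone.  [the west ledge: the cricket, the frog | the east ledge: the beetle, the gecko, the spider, the toad]
9. Guide goes to the east ledge with the cricket.  [the west ledge: the frog | the east ledge: the beetle, the cricket, the gecko, the spider, the toad]
10. Guide goes back to the west ledge alone.  [the west ledge: the frog | the east ledge: the beetle, the cricket, the gecko, the spider, the toad]
11. Guide goes to the east ledge with the frog.  [the west ledge: — | the east ledge: the beetle, the cricket, the frog, the gecko, the spider, the toad]

11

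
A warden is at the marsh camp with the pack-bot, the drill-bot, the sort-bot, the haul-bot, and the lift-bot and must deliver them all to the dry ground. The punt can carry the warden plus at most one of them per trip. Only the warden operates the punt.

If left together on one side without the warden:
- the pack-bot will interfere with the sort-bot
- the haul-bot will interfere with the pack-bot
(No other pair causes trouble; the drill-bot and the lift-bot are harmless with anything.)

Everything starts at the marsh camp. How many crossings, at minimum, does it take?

Counting alone: the warden can take at most 1 across per trip to the dry ground, so moving all 5 needs at least 5 loaded trips out, with a return between consecutive ones — at least 9 crossings.
The safety rule pushes this higher. Following every safe sequence of crossings, the most of the 5 that can be at the dry ground as the punt arrives there on crossing 9 is 4 — never all 5.
So no plan with fewer than 11 crossings exists, and this one achieves 11:
1. Warden goes to the dry ground with the pack-bot.
2. Warden goes back to the marsh camp alone.
3. Warden goes to the dry ground with the drill-bot.
4. Warden goes back to the marsh camp alone.
5. Warden goes to the dry ground with the sort-bot.
6. Warden goes back to the marsh camp with the pack-bot.
7. Warden goes to the dry ground with the haul-bot.
8. Warden goes back to the marsh camp alone.
9. Warden goes to the dry ground with the lift-bot.
10. Warden goes back to the marsh camp alone.
11. Warden goes to the dry ground with the pack-bot.

11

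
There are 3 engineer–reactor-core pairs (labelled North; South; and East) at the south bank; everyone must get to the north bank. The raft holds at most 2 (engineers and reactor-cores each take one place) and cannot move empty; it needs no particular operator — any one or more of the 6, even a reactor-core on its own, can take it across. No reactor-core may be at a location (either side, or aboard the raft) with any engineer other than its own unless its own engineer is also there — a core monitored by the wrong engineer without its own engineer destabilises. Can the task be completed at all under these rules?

Yes

1. engineer North and reactor-core North cross → the north bank.
2. engineer North crosses ← the south bank.
3. reactor-core East and reactor-core South cross → the north bank.
4. reactor-core North crosses ← the south bank.
5. engineer East and engineer South cross → the north bank.
6. engineer South and reactor-core South cross ← the south bank.
7. engineer North and engineer South cross → the north bank.
8. reactor-core East crosses ← the south bank.
9. reactor-core North and reactor-core South cross → the north bank.
10. engineer East crosses ← the south bank.
11. engineer East and reactor-core East cross → the north bank.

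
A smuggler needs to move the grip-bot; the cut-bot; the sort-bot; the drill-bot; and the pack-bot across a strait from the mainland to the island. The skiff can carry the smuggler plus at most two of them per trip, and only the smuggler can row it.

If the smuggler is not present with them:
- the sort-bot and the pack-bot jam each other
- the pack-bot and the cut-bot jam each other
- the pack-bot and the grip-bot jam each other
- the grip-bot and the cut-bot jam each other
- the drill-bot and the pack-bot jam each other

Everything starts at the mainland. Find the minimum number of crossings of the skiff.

7

Counting alone: the smuggler can take at most 2 across per trip to the island, so moving all 5 needs at least 3 loaded trips out, with a return between consecutive ones — at least 5 crossings.
The safety rule pushes this higher. Following every safe sequence of crossings, the most of the 5 that can be at the island as the skiff arrives there on crossing 5 is 4 — never all 5.
So no plan with fewer than 7 crossings exists, and this one achieves 7:
1. Smuggler goes to the island with the grip-bot and the pack-bot.  [the mainland: the cut-bot, the drill-bot, the sort-bot | the island: the grip-bot, the pack-bot]
2. Smuggler goes back to the mainland with the grip-bot.  [the mainland: the cut-bot, the drill-bot, the grip-bot, the sort-bot | the island: the pack-bot]
3. Smuggler goes to the island with the grip-bot and the sort-bot.  [the mainland: the cut-bot, the drill-bot | the island: the grip-bot, the pack-bot, the sort-bot]
4. Smuggler goes back to the mainland with the pack-bot.  [the mainland: the cut-bot, the drill-bot, the pack-bot | the island: the grip-bot, the sort-bot]
5. Smuggler goes to the island with the cut-bot and the drill-bot.  [the mainland: the pack-bot | the island: the cut-bot, the drill-bot, the grip-bot, the sort-bot]
6. Smuggler goes back to the mainland with the grip-bot.  [the mainland: the grip-bot, the pack-bot | the island: the cut-bot, the drill-bot, the sort-bot]
7. Smuggler goes to the island with the grip-bot and the pack-bot.  [the mainland: — | the island: the cut-bot, the drill-bot, the grip-bot, the pack-bot, the sort-bot]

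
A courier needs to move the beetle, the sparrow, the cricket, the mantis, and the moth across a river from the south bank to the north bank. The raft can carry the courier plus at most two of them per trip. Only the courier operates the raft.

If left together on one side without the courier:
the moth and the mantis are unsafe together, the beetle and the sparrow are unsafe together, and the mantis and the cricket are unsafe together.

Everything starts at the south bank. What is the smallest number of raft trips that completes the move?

Counting alone: the courier can take at most 2 across per trip to the north bank, so moving all 5 needs at least 3 loaded trips out, with a return between consecutive ones — at least 5 crossings.
The plan below uses exactly 5 crossings, so it is optimal:
1. Courier goes to the north bank with the beetle and the mantis.  [the south bank: the cricket, the moth, the sparrow | the north bank: the beetle, the mantis]
2. Courier goes back to the south bank alone.  [the south bank: the cricket, the moth, the sparrow | the north bank: the beetle, the mantis]
3. Courier goes to the north bank with the cricket and the moth.  [the south bank: the sparrow | the north bank: the beetle, the cricket, the mantis, the moth]
4. Courier goes back to the south bank with the mantis.  [the south bank: the mantis, the sparrow | the north bank: the beetle, the cricket, the moth]
5. Courier goes to the north bank with the mantis and the sparrow.  [the south bank: — | the north bank: the beetle, the cricket, the mantis, the moth, the sparrow]

5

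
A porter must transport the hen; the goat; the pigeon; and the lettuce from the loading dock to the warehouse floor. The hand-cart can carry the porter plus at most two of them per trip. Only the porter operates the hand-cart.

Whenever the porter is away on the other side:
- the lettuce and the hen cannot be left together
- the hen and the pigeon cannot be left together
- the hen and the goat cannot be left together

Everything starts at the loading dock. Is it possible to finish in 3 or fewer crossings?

Counting alone: the porter can take at most 2 across per trip to the warehouse floor, so moving all 4 needs at least 2 loaded trips out, with a return between consecutive ones — at least 3 crossings.
The safety rule pushes this higher. Following every safe sequence of crossings, the most of the 4 that can be at the warehouse floor as the hand-cart arrives there on crossing 3 is 3 — never all 4.
So the move cannot be finished within 3 crossings. (The shortest complete plan takes 5:)
1. Porter goes to the warehouse floor with the hen.
2. Porter goes back to the loading dock alone.
3. Porter goes to the warehouse floor with the goat and the pigeon.
4. Porter goes back to the loading dock with the hen.
5. Porter goes to the warehouse floor with the hen and the lettuce.

No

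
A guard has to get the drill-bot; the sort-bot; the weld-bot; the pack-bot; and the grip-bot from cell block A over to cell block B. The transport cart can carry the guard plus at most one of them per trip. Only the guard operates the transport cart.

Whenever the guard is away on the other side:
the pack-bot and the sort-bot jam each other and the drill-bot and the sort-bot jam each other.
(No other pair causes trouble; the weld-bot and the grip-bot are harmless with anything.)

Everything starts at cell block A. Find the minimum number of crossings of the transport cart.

11

Counting alone: the guard can take at most 1 across per trip to cell block B, so moving all 5 needs at least 5 loaded trips out, with a return between consecutive ones — at least 9 crossings.
The safety rule pushes this higher. Following every safe sequence of crossings, the most of the 5 that can be at cell block B as the transport cart arrives there on crossing 9 is 4 — never all 5.
So no plan with fewer than 11 crossings exists, and this one achieves 11:
1. Guard goes to cell block B with the sort-bot.  [cell block A: the drill-bot, the grip-bot, the pack-bot, the weld-bot | cell block B: the sort-bot]
2. Guard goes back to cell block A alone.  [cell block A: the drill-bot, the grip-bot, the pack-bot, the weld-bot | cell block B: the sort-bot]
3. Guard goes to cell block B with the drill-bot.  [cell block A: the grip-bot, the pack-bot, the weld-bot | cell block B: the drill-bot, the sort-bot]
4. Guard goes back to cell block A with the sort-bot.  [cell block A: the grip-bot, the pack-bot, the sort-bot, the weld-bot | cell block B: the drill-bot]
5. Guard goes to cell block B with the pack-bot.  [cell block A: the grip-bot, the sort-bot, the weld-bot | cell block B: the drill-bot, the pack-bot]
6. Guard goes back to cell block A alone.  [cell block A: the grip-bot, the sort-bot, the weld-bot | cell block B: the drill-bot, the pack-bot]
7. Guard goes to cell block B with the weld-bot.  [cell block A: the grip-bot, the sort-bot | cell block B: the drill-bot, the pack-bot, the weld-bot]
8. Guard goes back to cell block A alone.  [cell block A: the grip-bot, the sort-bot | cell block B: the drill-bot, the pack-bot, the weld-bot]
9. Guard goes to cell block B with the grip-bot.  [cell block A: the sort-bot | cell block B: the drill-bot, the grip-bot, the pack-bot, the weld-bot]
10. Guard goes back to cell block A alone.  [cell block A: the sort-bot | cell block B: the drill-bot, the grip-bot, the pack-bot, the weld-bot]
11. Guard goes to cell block B with the sort-bot.  [cell block A: — | cell block B: the drill-bot, the grip-bot, the pack-bot, the sort-bot, the weld-bot]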